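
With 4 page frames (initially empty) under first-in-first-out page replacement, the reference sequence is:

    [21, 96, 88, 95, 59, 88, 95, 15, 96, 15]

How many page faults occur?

21 -> miss, frames [21]
96 -> miss, frames [21, 96]
88 -> miss, frames [21, 96, 88]
95 -> miss, frames [21, 96, 88, 95]
59 -> miss, evict 21, frames [96, 88, 95, 59]
88 -> hit
95 -> hit
15 -> miss, evict 96, frames [88, 95, 59, 15]
96 -> miss, evict 88, frames [95, 59, 15, 96]
15 -> hit
Page faults: 7.

7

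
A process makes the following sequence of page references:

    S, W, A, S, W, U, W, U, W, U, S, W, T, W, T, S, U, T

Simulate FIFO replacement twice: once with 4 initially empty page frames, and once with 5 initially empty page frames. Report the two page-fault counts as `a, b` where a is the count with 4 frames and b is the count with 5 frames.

4 frames: F F F . . F . . . . . . F . . F . . → 6 faults.
5 frames: F F F . . F . . . . . . F . . . . . → 5 faults.
5 < 6: adding a frame reduced faults, as is typical.

6, 5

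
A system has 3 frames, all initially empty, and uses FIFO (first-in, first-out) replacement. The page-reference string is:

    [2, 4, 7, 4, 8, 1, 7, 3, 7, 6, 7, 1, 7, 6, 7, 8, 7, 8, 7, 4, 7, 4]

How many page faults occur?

12

2: miss, frames {2}
4: miss, frames {2,4}
7: miss, frames {2,4,7}
4: hit
8: miss, evict 2, frames {4,7,8}
1: miss, evict 4, frames {7,8,1}
7: hit
3: miss, evict 7, frames {8,1,3}
7: miss, evict 8, frames {1,3,7}
6: miss, evict 1, frames {3,7,6}
7: hit
1: miss, evict 3, frames {7,6,1}
7: hit
6: hit
7: hit
8: miss, evict 7, frames {6,1,8}
7: miss, evict 6, frames {1,8,7}
8: hit
7: hit
4: miss, evict 1, frames {8,7,4}
7: hit
4: hit
Page faults: 12.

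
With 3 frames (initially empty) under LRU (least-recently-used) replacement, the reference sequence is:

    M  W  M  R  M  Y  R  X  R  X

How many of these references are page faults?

5

M: miss, frames {M}
W: miss, frames {M,W}
M: hit
R: miss, frames {W,M,R}
M: hit
Y: miss, evict W, frames {R,M,Y}
R: hit
X: miss, evict M, frames {Y,R,X}
R: hit
X: hit
Page faults: 5.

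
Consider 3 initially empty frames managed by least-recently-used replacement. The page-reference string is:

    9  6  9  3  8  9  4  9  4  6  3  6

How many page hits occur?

5

9 -> fault, frames {9}
6 -> fault, frames {9,6}
9 -> hit
3 -> fault, frames {6,9,3}
8 -> fault, evict 6, frames {9,3,8}
9 -> hit
4 -> fault, evict 3, frames {8,9,4}
9 -> hit
4 -> hit
6 -> fault, evict 8, frames {9,4,6}
3 -> fault, evict 9, frames {4,6,3}
6 -> hit
Hits: 5.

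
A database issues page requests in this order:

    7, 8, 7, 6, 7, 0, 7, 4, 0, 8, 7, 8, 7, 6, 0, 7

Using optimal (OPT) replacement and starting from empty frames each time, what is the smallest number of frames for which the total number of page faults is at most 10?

2

f=1: 16 faults
f=2: 9 faults
f=3: 7 faults
f=4: 6 faults
f=5: 5 faults
Smallest f with faults ≤ 10 is 2.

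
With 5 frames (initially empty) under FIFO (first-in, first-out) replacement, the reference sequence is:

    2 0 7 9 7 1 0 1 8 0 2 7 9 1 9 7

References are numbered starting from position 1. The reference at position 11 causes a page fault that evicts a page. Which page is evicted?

0

pos 1: 2 -> miss, frames {2}
pos 2: 0 -> miss, frames {2,0}
pos 3: 7 -> miss, frames {2,0,7}
pos 4: 9 -> miss, frames {2,0,7,9}
pos 5: 7 -> hit
pos 6: 1 -> miss, frames {2,0,7,9,1}
pos 7: 0 -> hit
pos 8: 1 -> hit
pos 9: 8 -> miss, evict 2, frames {0,7,9,1,8}
pos 10: 0 -> hit
pos 11: 2 -> miss, evict 0, frames {7,9,1,8,2}
At position 11, page 0 is evicted.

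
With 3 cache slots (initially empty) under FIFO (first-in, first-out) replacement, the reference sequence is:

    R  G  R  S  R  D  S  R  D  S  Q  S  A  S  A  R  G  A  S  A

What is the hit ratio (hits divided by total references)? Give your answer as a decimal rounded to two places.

0.40

R -> miss, frames (R)
G -> miss, frames (R G)
R -> hit
S -> miss, frames (R G S)
R -> hit
D -> miss, evict R, frames (G S D)
S -> hit
R -> miss, evict G, frames (S D R)
D -> hit
S -> hit
Q -> miss, evict S, frames (D R Q)
S -> miss, evict D, frames (R Q S)
A -> miss, evict R, frames (Q S A)
S -> hit
A -> hit
R -> miss, evict Q, frames (S A R)
G -> miss, evict S, frames (A R G)
A -> hit
S -> miss, evict A, frames (R G S)
A -> miss, evict R, frames (G S A)
Hits: 8 of 20 references → 8/20 = 0.4000.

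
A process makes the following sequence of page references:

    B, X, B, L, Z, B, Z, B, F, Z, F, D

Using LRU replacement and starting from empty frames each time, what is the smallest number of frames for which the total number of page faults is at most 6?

3

f=1: 12 faults
f=2: 8 faults
f=3: 6 faults
f=4: 6 faults
f=5: 6 faults
f=6: 6 faults
Smallest f with faults ≤ 6 is 3.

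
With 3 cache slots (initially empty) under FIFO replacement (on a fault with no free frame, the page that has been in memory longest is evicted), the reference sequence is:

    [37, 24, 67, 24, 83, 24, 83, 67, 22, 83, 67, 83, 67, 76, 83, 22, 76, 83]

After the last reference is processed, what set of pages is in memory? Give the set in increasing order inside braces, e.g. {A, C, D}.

{22, 76, 83}

37 → miss, frames (37)
24 → miss, frames (37 24)
67 → miss, frames (37 24 67)
24 → hit
83 → miss, evict 37, frames (24 67 83)
24 → hit
83 → hit
67 → hit
22 → miss, evict 24, frames (67 83 22)
83 → hit
67 → hit
83 → hit
67 → hit
76 → miss, evict 67, frames (83 22 76)
83 → hit
22 → hit
76 → hit
83 → hit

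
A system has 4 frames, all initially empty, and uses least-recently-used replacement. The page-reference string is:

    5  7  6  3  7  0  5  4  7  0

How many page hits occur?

5: miss, frames [5]
7: miss, frames [5, 7]
6: miss, frames [5, 7, 6]
3: miss, frames [5, 7, 6, 3]
7: hit
0: miss, evict 5, frames [6, 3, 7, 0]
5: miss, evict 6, frames [3, 7, 0, 5]
4: miss, evict 3, frames [7, 0, 5, 4]
7: hit
0: hit
Hits: 3.

3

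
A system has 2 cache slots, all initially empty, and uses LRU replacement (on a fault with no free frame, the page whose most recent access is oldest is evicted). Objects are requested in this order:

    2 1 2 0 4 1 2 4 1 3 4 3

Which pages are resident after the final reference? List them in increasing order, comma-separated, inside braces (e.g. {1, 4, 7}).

2: miss, frames {2}
1: miss, frames {2,1}
2: hit
0: miss, evict 1, frames {2,0}
4: miss, evict 2, frames {0,4}
1: miss, evict 0, frames {4,1}
2: miss, evict 4, frames {1,2}
4: miss, evict 1, frames {2,4}
1: miss, evict 2, frames {4,1}
3: miss, evict 4, frames {1,3}
4: miss, evict 1, frames {3,4}
3: hit

{3, 4}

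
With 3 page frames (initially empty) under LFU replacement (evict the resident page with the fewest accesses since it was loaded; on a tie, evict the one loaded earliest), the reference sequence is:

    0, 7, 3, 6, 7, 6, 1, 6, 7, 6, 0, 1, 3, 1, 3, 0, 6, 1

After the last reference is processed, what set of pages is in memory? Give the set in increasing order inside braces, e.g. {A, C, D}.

0 → fault, frames [0]
7 → fault, frames [0, 7]
3 → fault, frames [0, 7, 3]
6 → fault, evict 0, frames [7, 3, 6]
7 → hit
6 → hit
1 → fault, evict 3, frames [7, 6, 1]
6 → hit
7 → hit
6 → hit
0 → fault, evict 1, frames [7, 6, 0]
1 → fault, evict 0, frames [7, 6, 1]
3 → fault, evict 1, frames [7, 6, 3]
1 → fault, evict 3, frames [7, 6, 1]
3 → fault, evict 1, frames [7, 6, 3]
0 → fault, evict 3, frames [7, 6, 0]
6 → hit
1 → fault, evict 0, frames [7, 6, 1]

{1, 6, 7}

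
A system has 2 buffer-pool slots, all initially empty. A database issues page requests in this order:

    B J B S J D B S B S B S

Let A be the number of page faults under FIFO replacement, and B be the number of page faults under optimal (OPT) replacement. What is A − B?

1

Under FIFO: F F . F . F F F . . . . → 6 faults.
Under OPT: F F . F . F F . . . . . → 5 faults.
A − B = 6 − 5 = 1.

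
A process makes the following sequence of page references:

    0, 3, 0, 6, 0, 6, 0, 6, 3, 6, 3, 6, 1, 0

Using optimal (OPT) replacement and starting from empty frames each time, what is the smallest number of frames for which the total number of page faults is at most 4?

f=1: 14 faults
f=2: 6 faults
f=3: 4 faults
f=4: 4 faults
Smallest f with faults ≤ 4 is 3.

3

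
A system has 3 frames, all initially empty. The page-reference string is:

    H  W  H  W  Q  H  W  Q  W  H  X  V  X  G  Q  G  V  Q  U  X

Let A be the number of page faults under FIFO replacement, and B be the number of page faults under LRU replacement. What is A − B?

Under FIFO: F F . . F . . . . . F F . F F . . . F F → 9 faults.
Under LRU: F F . . F . . . . . F F . F F . F . F F → 10 faults.
A − B = 9 − 10 = -1.

-1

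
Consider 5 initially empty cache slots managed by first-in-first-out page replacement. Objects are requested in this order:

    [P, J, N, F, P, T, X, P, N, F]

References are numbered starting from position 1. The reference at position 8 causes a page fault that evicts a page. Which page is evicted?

J

pos 1: P -> fault, frames (P)
pos 2: J -> fault, frames (P J)
pos 3: N -> fault, frames (P J N)
pos 4: F -> fault, frames (P J N F)
pos 5: P -> hit
pos 6: T -> fault, frames (P J N F T)
pos 7: X -> fault, evict P, frames (J N F T X)
pos 8: P -> fault, evict J, frames (N F T X P)
At position 8, page J is evicted.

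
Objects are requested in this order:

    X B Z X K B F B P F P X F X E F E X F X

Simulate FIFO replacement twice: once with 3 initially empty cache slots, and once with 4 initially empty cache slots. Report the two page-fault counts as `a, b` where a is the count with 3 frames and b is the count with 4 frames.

3 frames: F F F . F . F F F . . F F . F . . . . . → 10 faults.
4 frames: F F F . F . F . F . . F . . F . . . . . → 8 faults.
8 < 10: adding a frame reduced faults, as is typical.

10, 8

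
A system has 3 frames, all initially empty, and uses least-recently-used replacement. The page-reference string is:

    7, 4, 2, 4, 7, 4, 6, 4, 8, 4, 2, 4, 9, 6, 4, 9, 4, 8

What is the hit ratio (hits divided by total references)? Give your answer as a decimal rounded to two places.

0.50

7: miss, frames {7}
4: miss, frames {7,4}
2: miss, frames {7,4,2}
4: hit
7: hit
4: hit
6: miss, evict 2, frames {7,4,6}
4: hit
8: miss, evict 7, frames {6,4,8}
4: hit
2: miss, evict 6, frames {8,4,2}
4: hit
9: miss, evict 8, frames {2,4,9}
6: miss, evict 2, frames {4,9,6}
4: hit
9: hit
4: hit
8: miss, evict 6, frames {9,4,8}
Hits: 9 of 18 references → 9/18 = 0.5000.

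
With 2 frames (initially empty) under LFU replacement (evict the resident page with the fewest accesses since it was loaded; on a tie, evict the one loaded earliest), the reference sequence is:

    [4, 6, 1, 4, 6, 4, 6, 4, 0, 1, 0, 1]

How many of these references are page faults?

4: fault, frames {4}
6: fault, frames {4,6}
1: fault, evict 4, frames {6,1}
4: fault, evict 6, frames {1,4}
6: fault, evict 1, frames {4,6}
4: hit
6: hit
4: hit
0: fault, evict 6, frames {4,0}
1: fault, evict 0, frames {4,1}
0: fault, evict 1, frames {4,0}
1: fault, evict 0, frames {4,1}
Page faults: 9.

9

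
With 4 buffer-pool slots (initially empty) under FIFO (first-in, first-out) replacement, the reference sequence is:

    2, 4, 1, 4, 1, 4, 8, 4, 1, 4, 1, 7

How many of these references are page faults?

2 → fault, frames (2)
4 → fault, frames (2 4)
1 → fault, frames (2 4 1)
4 → hit
1 → hit
4 → hit
8 → fault, frames (2 4 1 8)
4 → hit
1 → hit
4 → hit
1 → hit
7 → fault, evict 2, frames (4 1 8 7)
Page faults: 5.

5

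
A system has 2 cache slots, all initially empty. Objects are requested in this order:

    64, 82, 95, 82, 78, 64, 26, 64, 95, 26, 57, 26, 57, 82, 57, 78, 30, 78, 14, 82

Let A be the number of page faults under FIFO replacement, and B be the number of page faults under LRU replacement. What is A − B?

1

Under FIFO: F F F . F F F . F . F F . F F F F . F F → 15 faults.
Under LRU: F F F . F F F . F F F . . F . F F . F F → 14 faults.
A − B = 15 − 14 = 1.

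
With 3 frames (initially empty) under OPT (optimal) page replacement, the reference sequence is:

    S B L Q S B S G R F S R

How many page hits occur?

S → fault, frames [S]
B → fault, frames [S, B]
L → fault, frames [S, B, L]
Q → fault, evict L, frames [S, B, Q]
S → hit
B → hit
S → hit
G → fault, evict Q, frames [S, B, G]
R → fault, evict G, frames [S, B, R]
F → fault, evict B, frames [S, R, F]
S → hit
R → hit
Hits: 5.

5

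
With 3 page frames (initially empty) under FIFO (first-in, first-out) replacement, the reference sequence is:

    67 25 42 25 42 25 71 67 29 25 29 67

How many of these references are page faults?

67 → fault, frames (67)
25 → fault, frames (67 25)
42 → fault, frames (67 25 42)
25 → hit
42 → hit
25 → hit
71 → fault, evict 67, frames (25 42 71)
67 → fault, evict 25, frames (42 71 67)
29 → fault, evict 42, frames (71 67 29)
25 → fault, evict 71, frames (67 29 25)
29 → hit
67 → hit
Page faults: 7.

7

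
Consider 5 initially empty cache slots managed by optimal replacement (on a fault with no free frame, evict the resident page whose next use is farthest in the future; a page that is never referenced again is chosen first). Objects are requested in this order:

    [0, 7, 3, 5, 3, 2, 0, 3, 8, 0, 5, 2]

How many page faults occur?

0: fault, frames [0]
7: fault, frames [0, 7]
3: fault, frames [0, 7, 3]
5: fault, frames [0, 7, 3, 5]
3: hit
2: fault, frames [0, 7, 3, 5, 2]
0: hit
3: hit
8: fault, evict 3, frames [0, 7, 5, 2, 8]
0: hit
5: hit
2: hit
Page faults: 6.

6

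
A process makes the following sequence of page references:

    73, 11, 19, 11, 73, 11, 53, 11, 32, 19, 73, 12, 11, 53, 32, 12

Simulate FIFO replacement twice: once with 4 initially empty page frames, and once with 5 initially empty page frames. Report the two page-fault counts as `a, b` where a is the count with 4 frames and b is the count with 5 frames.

10, 6

4 frames: F F F . . . F . F . F F F F F . → 10 faults.
5 frames: F F F . . . F . F . . F . . . . → 6 faults.
6 < 10: adding a frame reduced faults, as is typical.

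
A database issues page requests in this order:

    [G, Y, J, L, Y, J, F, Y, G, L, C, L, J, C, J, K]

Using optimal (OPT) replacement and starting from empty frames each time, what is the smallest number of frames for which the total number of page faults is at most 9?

f=1: 16 faults
f=2: 11 faults
f=3: 9 faults
f=4: 8 faults
f=5: 7 faults
f=6: 7 faults
f=7: 7 faults
Smallest f with faults ≤ 9 is 3.

3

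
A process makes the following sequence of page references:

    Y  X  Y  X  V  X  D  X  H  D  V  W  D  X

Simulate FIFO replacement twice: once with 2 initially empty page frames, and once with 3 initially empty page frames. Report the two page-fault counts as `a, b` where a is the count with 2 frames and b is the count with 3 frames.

2 frames: F F . . F . F F F F F F F F → 11 faults.
3 frames: F F . . F . F . F . . F . F → 7 faults.
7 < 11: adding a frame reduced faults, as is typical.

11, 7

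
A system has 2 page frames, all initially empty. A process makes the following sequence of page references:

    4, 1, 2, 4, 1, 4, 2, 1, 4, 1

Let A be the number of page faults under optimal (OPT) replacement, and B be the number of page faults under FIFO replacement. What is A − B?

Under OPT: F F F . F . F . F . → 6 faults.
Under FIFO: F F F F F . F . F F → 8 faults.
A − B = 6 − 8 = -2.

-2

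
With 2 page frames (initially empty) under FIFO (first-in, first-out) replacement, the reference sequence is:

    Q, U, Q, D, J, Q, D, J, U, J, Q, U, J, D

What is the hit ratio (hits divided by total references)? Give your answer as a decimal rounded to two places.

0.21

Q -> miss, frames {Q}
U -> miss, frames {Q,U}
Q -> hit
D -> miss, evict Q, frames {U,D}
J -> miss, evict U, frames {D,J}
Q -> miss, evict D, frames {J,Q}
D -> miss, evict J, frames {Q,D}
J -> miss, evict Q, frames {D,J}
U -> miss, evict D, frames {J,U}
J -> hit
Q -> miss, evict J, frames {U,Q}
U -> hit
J -> miss, evict U, frames {Q,J}
D -> miss, evict Q, frames {J,D}
Hits: 3 of 14 references → 3/14 = 0.2143.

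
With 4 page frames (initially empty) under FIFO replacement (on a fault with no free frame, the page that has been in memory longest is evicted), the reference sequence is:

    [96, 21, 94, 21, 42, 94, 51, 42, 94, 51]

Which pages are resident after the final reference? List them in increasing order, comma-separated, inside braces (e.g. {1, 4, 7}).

96: miss, frames {96}
21: miss, frames {96,21}
94: miss, frames {96,21,94}
21: hit
42: miss, frames {96,21,94,42}
94: hit
51: miss, evict 96, frames {21,94,42,51}
42: hit
94: hit
51: hit

{21, 42, 51, 94}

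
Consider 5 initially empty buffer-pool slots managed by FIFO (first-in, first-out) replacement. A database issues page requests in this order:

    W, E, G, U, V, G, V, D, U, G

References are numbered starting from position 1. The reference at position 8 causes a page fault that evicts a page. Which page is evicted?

W

pos 1: W -> miss, frames (W)
pos 2: E -> miss, frames (W E)
pos 3: G -> miss, frames (W E G)
pos 4: U -> miss, frames (W E G U)
pos 5: V -> miss, frames (W E G U V)
pos 6: G -> hit
pos 7: V -> hit
pos 8: D -> miss, evict W, frames (E G U V D)
At position 8, page W is evicted.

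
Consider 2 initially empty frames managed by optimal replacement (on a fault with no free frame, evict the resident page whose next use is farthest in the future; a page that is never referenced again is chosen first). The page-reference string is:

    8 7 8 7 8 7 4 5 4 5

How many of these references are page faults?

8 → fault, frames {8}
7 → fault, frames {8,7}
8 → hit
7 → hit
8 → hit
7 → hit
4 → fault, evict 7, frames {8,4}
5 → fault, evict 8, frames {4,5}
4 → hit
5 → hit
Page faults: 4.

4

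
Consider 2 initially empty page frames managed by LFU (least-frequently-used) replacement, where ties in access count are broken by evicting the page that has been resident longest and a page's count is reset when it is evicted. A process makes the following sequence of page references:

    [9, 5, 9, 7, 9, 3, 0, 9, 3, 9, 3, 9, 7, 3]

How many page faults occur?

9 -> fault, frames (9)
5 -> fault, frames (9 5)
9 -> hit
7 -> fault, evict 5, frames (9 7)
9 -> hit
3 -> fault, evict 7, frames (9 3)
0 -> fault, evict 3, frames (9 0)
9 -> hit
3 -> fault, evict 0, frames (9 3)
9 -> hit
3 -> hit
9 -> hit
7 -> fault, evict 3, frames (9 7)
3 -> fault, evict 7, frames (9 3)
Page faults: 8.

8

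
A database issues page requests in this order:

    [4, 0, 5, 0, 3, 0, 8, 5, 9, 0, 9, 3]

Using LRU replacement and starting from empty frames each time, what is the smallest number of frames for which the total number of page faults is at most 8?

4

f=1: 12 faults
f=2: 9 faults
f=3: 9 faults
f=4: 7 faults
f=5: 6 faults
f=6: 6 faults
Smallest f with faults ≤ 8 is 4.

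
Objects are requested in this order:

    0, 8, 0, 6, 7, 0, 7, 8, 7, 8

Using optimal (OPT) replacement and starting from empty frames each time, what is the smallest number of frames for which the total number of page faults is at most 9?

2

f=1: 10 faults
f=2: 5 faults
f=3: 4 faults
f=4: 4 faults
Smallest f with faults ≤ 9 is 2.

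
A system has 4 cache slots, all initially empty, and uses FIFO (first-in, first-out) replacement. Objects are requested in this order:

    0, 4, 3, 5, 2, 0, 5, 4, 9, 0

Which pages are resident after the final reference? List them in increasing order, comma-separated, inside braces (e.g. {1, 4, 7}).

0 → miss, frames [0]
4 → miss, frames [0, 4]
3 → miss, frames [0, 4, 3]
5 → miss, frames [0, 4, 3, 5]
2 → miss, evict 0, frames [4, 3, 5, 2]
0 → miss, evict 4, frames [3, 5, 2, 0]
5 → hit
4 → miss, evict 3, frames [5, 2, 0, 4]
9 → miss, evict 5, frames [2, 0, 4, 9]
0 → hit

{0, 2, 4, 9}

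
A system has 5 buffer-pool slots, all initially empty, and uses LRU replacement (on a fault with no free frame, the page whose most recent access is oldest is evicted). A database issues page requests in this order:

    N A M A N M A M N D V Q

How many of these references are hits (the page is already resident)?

N -> miss, frames {N}
A -> miss, frames {N,A}
M -> miss, frames {N,A,M}
A -> hit
N -> hit
M -> hit
A -> hit
M -> hit
N -> hit
D -> miss, frames {A,M,N,D}
V -> miss, frames {A,M,N,D,V}
Q -> miss, evict A, frames {M,N,D,V,Q}
Hits: 6.

6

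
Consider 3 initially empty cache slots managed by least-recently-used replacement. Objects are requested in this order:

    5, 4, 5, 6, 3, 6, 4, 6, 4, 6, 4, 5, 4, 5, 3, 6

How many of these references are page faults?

8

5: miss, frames {5}
4: miss, frames {5,4}
5: hit
6: miss, frames {4,5,6}
3: miss, evict 4, frames {5,6,3}
6: hit
4: miss, evict 5, frames {3,6,4}
6: hit
4: hit
6: hit
4: hit
5: miss, evict 3, frames {6,4,5}
4: hit
5: hit
3: miss, evict 6, frames {4,5,3}
6: miss, evict 4, frames {5,3,6}
Page faults: 8.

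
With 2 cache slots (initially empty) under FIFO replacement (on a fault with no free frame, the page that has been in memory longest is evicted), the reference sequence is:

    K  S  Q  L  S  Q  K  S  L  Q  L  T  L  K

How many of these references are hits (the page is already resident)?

K -> miss, frames (K)
S -> miss, frames (K S)
Q -> miss, evict K, frames (S Q)
L -> miss, evict S, frames (Q L)
S -> miss, evict Q, frames (L S)
Q -> miss, evict L, frames (S Q)
K -> miss, evict S, frames (Q K)
S -> miss, evict Q, frames (K S)
L -> miss, evict K, frames (S L)
Q -> miss, evict S, frames (L Q)
L -> hit
T -> miss, evict L, frames (Q T)
L -> miss, evict Q, frames (T L)
K -> miss, evict T, frames (L K)
Hits: 1.

1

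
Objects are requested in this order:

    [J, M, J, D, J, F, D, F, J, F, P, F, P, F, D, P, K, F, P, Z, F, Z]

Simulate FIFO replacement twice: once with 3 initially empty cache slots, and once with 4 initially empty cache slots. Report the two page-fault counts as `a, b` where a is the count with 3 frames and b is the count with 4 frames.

11, 7

3 frames: F F . F . F . . F . F . . . F . F F F F . . → 11 faults.
4 frames: F F . F . F . . . . F . . . . . F . . F . . → 7 faults.
7 < 11: adding a frame reduced faults, as is typical.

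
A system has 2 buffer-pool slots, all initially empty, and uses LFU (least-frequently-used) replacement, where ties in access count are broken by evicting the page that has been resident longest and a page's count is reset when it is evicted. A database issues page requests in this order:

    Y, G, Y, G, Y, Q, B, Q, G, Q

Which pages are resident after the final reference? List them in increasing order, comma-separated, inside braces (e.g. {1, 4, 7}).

{Q, Y}

Y → miss, frames {Y}
G → miss, frames {Y,G}
Y → hit
G → hit
Y → hit
Q → miss, evict G, frames {Y,Q}
B → miss, evict Q, frames {Y,B}
Q → miss, evict B, frames {Y,Q}
G → miss, evict Q, frames {Y,G}
Q → miss, evict G, frames {Y,Q}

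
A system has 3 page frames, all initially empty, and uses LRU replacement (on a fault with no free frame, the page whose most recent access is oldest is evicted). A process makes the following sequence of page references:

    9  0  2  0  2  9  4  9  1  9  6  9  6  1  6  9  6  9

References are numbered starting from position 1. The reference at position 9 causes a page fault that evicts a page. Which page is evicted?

pos 1: 9 → miss, frames [9]
pos 2: 0 → miss, frames [9, 0]
pos 3: 2 → miss, frames [9, 0, 2]
pos 4: 0 → hit
pos 5: 2 → hit
pos 6: 9 → hit
pos 7: 4 → miss, evict 0, frames [2, 9, 4]
pos 8: 9 → hit
pos 9: 1 → miss, evict 2, frames [4, 9, 1]
At position 9, page 2 is evicted.

2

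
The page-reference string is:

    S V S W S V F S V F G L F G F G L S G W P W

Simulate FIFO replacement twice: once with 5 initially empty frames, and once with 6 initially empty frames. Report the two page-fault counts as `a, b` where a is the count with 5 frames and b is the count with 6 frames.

9, 7

5 frames: F F . F . . F . . . F F . . . . . F . . F F → 9 faults.
6 frames: F F . F . . F . . . F F . . . . . . . . F . → 7 faults.
7 < 9: adding a frame reduced faults, as is typical.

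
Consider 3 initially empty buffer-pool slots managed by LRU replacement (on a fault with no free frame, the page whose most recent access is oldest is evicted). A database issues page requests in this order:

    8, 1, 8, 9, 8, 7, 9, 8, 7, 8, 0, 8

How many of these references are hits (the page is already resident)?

8: fault, frames [8]
1: fault, frames [8, 1]
8: hit
9: fault, frames [1, 8, 9]
8: hit
7: fault, evict 1, frames [9, 8, 7]
9: hit
8: hit
7: hit
8: hit
0: fault, evict 9, frames [7, 8, 0]
8: hit
Hits: 7.

7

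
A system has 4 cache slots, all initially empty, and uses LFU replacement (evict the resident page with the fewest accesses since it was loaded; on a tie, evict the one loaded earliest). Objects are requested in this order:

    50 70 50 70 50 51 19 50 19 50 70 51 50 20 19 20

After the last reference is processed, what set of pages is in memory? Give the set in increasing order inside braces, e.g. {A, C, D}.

{19, 20, 50, 70}

50 → miss, frames (50)
70 → miss, frames (50 70)
50 → hit
70 → hit
50 → hit
51 → miss, frames (50 70 51)
19 → miss, frames (50 70 51 19)
50 → hit
19 → hit
50 → hit
70 → hit
51 → hit
50 → hit
20 → miss, evict 51, frames (50 70 19 20)
19 → hit
20 → hit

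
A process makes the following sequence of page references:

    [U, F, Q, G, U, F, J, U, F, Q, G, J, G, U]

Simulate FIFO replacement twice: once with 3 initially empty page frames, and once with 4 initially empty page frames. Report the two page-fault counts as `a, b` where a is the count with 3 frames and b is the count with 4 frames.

10, 11

3 frames: F F F F F F F . . F F . . F → 10 faults.
4 frames: F F F F . . F F F F F F . F → 11 faults.
11 > 10: adding a frame increased faults — Belady's anomaly.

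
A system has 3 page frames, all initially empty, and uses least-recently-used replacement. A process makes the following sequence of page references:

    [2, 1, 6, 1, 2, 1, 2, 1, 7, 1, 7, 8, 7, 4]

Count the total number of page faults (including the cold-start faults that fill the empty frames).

2: miss, frames (2)
1: miss, frames (2 1)
6: miss, frames (2 1 6)
1: hit
2: hit
1: hit
2: hit
1: hit
7: miss, evict 6, frames (2 1 7)
1: hit
7: hit
8: miss, evict 2, frames (1 7 8)
7: hit
4: miss, evict 1, frames (8 7 4)
Page faults: 6.

6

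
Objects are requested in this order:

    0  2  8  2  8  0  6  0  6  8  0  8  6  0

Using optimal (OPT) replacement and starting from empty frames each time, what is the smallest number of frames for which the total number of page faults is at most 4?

f=1: 14 faults
f=2: 7 faults
f=3: 4 faults
f=4: 4 faults
Smallest f with faults ≤ 4 is 3.

3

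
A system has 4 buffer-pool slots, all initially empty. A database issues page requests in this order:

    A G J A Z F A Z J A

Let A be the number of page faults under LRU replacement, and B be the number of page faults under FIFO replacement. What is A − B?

-1

Under LRU: F F F . F F . . . . → 5 faults.
Under FIFO: F F F . F F F . . . → 6 faults.
A − B = 5 − 6 = -1.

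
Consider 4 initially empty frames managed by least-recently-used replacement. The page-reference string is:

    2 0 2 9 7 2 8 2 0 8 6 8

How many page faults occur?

2 -> fault, frames [2]
0 -> fault, frames [2, 0]
2 -> hit
9 -> fault, frames [0, 2, 9]
7 -> fault, frames [0, 2, 9, 7]
2 -> hit
8 -> fault, evict 0, frames [9, 7, 2, 8]
2 -> hit
0 -> fault, evict 9, frames [7, 8, 2, 0]
8 -> hit
6 -> fault, evict 7, frames [2, 0, 8, 6]
8 -> hit
Page faults: 7.

7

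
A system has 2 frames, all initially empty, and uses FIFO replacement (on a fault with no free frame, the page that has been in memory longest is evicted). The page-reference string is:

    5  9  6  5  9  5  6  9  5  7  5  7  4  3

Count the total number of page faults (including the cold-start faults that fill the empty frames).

10

5 -> fault, frames (5)
9 -> fault, frames (5 9)
6 -> fault, evict 5, frames (9 6)
5 -> fault, evict 9, frames (6 5)
9 -> fault, evict 6, frames (5 9)
5 -> hit
6 -> fault, evict 5, frames (9 6)
9 -> hit
5 -> fault, evict 9, frames (6 5)
7 -> fault, evict 6, frames (5 7)
5 -> hit
7 -> hit
4 -> fault, evict 5, frames (7 4)
3 -> fault, evict 7, frames (4 3)
Page faults: 10.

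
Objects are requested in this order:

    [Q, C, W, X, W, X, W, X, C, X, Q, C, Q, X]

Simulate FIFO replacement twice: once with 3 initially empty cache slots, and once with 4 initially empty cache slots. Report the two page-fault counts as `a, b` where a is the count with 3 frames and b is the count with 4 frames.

6, 4

3 frames: F F F F . . . . . . F F . . → 6 faults.
4 frames: F F F F . . . . . . . . . . → 4 faults.
4 < 6: adding a frame reduced faults, as is typical.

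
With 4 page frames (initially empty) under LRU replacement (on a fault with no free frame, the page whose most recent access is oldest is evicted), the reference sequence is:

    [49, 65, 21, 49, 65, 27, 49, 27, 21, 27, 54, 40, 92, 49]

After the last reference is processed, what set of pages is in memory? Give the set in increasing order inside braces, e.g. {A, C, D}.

49 -> fault, frames [49]
65 -> fault, frames [49, 65]
21 -> fault, frames [49, 65, 21]
49 -> hit
65 -> hit
27 -> fault, frames [21, 49, 65, 27]
49 -> hit
27 -> hit
21 -> hit
27 -> hit
54 -> fault, evict 65, frames [49, 21, 27, 54]
40 -> fault, evict 49, frames [21, 27, 54, 40]
92 -> fault, evict 21, frames [27, 54, 40, 92]
49 -> fault, evict 27, frames [54, 40, 92, 49]

{40, 49, 54, 92}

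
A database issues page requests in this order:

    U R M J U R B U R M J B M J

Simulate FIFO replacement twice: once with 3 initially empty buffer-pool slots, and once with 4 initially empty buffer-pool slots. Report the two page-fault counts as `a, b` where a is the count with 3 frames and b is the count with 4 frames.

3 frames: F F F F F F F . . F F . . . → 9 faults.
4 frames: F F F F . . F F F F F F . . → 10 faults.
10 > 9: adding a frame increased faults — Belady's anomaly.

9, 10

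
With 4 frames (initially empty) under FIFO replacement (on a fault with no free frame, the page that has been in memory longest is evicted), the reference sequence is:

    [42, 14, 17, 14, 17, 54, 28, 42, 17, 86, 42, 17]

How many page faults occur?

42: fault, frames [42]
14: fault, frames [42, 14]
17: fault, frames [42, 14, 17]
14: hit
17: hit
54: fault, frames [42, 14, 17, 54]
28: fault, evict 42, frames [14, 17, 54, 28]
42: fault, evict 14, frames [17, 54, 28, 42]
17: hit
86: fault, evict 17, frames [54, 28, 42, 86]
42: hit
17: fault, evict 54, frames [28, 42, 86, 17]
Page faults: 8.

8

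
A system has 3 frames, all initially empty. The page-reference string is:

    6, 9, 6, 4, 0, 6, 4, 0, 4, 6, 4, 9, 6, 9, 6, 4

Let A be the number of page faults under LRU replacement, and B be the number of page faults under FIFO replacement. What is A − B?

-2

Under LRU: F F . F F . . . . . . F . . . . → 5 faults.
Under FIFO: F F . F F F . . . . . F . . . F → 7 faults.
A − B = 5 − 7 = -2.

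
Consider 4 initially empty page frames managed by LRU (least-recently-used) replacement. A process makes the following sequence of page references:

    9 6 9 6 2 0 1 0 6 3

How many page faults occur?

9 -> miss, frames {9}
6 -> miss, frames {9,6}
9 -> hit
6 -> hit
2 -> miss, frames {9,6,2}
0 -> miss, frames {9,6,2,0}
1 -> miss, evict 9, frames {6,2,0,1}
0 -> hit
6 -> hit
3 -> miss, evict 2, frames {1,0,6,3}
Page faults: 6.

6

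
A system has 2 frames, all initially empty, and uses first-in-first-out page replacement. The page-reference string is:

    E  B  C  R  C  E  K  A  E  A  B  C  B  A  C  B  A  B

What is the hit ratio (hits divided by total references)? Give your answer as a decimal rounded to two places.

E: fault, frames [E]
B: fault, frames [E, B]
C: fault, evict E, frames [B, C]
R: fault, evict B, frames [C, R]
C: hit
E: fault, evict C, frames [R, E]
K: fault, evict R, frames [E, K]
A: fault, evict E, frames [K, A]
E: fault, evict K, frames [A, E]
A: hit
B: fault, evict A, frames [E, B]
C: fault, evict E, frames [B, C]
B: hit
A: fault, evict B, frames [C, A]
C: hit
B: fault, evict C, frames [A, B]
A: hit
B: hit
Hits: 6 of 18 references → 6/18 = 0.3333.

0.33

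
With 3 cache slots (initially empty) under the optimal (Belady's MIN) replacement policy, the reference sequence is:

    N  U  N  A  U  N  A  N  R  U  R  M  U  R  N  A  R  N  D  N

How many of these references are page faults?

N -> fault, frames {N}
U -> fault, frames {N,U}
N -> hit
A -> fault, frames {N,U,A}
U -> hit
N -> hit
A -> hit
N -> hit
R -> fault, evict A, frames {N,U,R}
U -> hit
R -> hit
M -> fault, evict N, frames {U,R,M}
U -> hit
R -> hit
N -> fault, evict M, frames {U,R,N}
A -> fault, evict U, frames {R,N,A}
R -> hit
N -> hit
D -> fault, evict A, frames {R,N,D}
N -> hit
Page faults: 8.

8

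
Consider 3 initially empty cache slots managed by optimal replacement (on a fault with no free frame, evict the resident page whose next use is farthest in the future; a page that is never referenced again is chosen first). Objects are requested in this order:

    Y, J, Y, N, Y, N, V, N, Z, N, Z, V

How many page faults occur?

5

Y → miss, frames {Y}
J → miss, frames {Y,J}
Y → hit
N → miss, frames {Y,J,N}
Y → hit
N → hit
V → miss, evict J, frames {Y,N,V}
N → hit
Z → miss, evict Y, frames {N,V,Z}
N → hit
Z → hit
V → hit
Page faults: 5.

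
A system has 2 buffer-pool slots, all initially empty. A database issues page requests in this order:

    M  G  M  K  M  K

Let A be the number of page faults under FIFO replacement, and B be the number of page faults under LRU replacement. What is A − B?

1

Under FIFO: F F . F F . → 4 faults.
Under LRU: F F . F . . → 3 faults.
A − B = 4 − 3 = 1.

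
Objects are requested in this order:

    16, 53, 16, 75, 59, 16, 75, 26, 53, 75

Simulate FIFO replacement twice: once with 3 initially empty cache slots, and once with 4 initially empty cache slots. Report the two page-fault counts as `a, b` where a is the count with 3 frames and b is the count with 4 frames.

3 frames: F F . F F F . F F F → 8 faults.
4 frames: F F . F F . . F . . → 5 faults.
5 < 8: adding a frame reduced faults, as is typical.

8, 5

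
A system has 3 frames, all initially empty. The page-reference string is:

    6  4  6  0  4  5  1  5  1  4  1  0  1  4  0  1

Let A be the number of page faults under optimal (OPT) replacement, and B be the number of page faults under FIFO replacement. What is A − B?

-1

Under OPT: F F . F . F F . . . . F . . . . → 6 faults.
Under FIFO: F F . F . F F . . F . F . . . . → 7 faults.
A − B = 6 − 7 = -1.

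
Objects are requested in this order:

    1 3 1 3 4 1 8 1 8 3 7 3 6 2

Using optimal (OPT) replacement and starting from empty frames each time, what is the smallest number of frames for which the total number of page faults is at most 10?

f=1: 14 faults
f=2: 8 faults
f=3: 7 faults
f=4: 7 faults
f=5: 7 faults
f=6: 7 faults
f=7: 7 faults
Smallest f with faults ≤ 10 is 2.

2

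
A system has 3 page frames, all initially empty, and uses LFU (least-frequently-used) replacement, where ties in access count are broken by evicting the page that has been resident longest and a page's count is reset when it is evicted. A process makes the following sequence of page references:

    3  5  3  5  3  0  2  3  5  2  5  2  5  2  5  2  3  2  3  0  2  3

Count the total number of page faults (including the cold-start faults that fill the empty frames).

3: miss, frames [3]
5: miss, frames [3, 5]
3: hit
5: hit
3: hit
0: miss, frames [3, 5, 0]
2: miss, evict 0, frames [3, 5, 2]
3: hit
5: hit
2: hit
5: hit
2: hit
5: hit
2: hit
5: hit
2: hit
3: hit
2: hit
3: hit
0: miss, evict 3, frames [5, 2, 0]
2: hit
3: miss, evict 0, frames [5, 2, 3]
Page faults: 6.

6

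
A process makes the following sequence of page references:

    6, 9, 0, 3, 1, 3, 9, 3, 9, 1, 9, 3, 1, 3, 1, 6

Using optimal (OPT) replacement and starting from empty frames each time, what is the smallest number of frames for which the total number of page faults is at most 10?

2

f=1: 16 faults
f=2: 9 faults
f=3: 6 faults
f=4: 5 faults
f=5: 5 faults
Smallest f with faults ≤ 10 is 2.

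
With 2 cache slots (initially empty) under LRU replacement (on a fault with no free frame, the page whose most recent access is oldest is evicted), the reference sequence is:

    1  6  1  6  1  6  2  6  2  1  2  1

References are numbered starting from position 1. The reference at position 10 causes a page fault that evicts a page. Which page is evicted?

6

pos 1: 1 -> fault, frames {1}
pos 2: 6 -> fault, frames {1,6}
pos 3: 1 -> hit
pos 4: 6 -> hit
pos 5: 1 -> hit
pos 6: 6 -> hit
pos 7: 2 -> fault, evict 1, frames {6,2}
pos 8: 6 -> hit
pos 9: 2 -> hit
pos 10: 1 -> fault, evict 6, frames {2,1}
At position 10, page 6 is evicted.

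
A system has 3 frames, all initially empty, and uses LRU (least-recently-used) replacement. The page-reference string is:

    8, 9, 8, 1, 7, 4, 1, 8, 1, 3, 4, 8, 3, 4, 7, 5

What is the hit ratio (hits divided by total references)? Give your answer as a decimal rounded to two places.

0.31

8: fault, frames (8)
9: fault, frames (8 9)
8: hit
1: fault, frames (9 8 1)
7: fault, evict 9, frames (8 1 7)
4: fault, evict 8, frames (1 7 4)
1: hit
8: fault, evict 7, frames (4 1 8)
1: hit
3: fault, evict 4, frames (8 1 3)
4: fault, evict 8, frames (1 3 4)
8: fault, evict 1, frames (3 4 8)
3: hit
4: hit
7: fault, evict 8, frames (3 4 7)
5: fault, evict 3, frames (4 7 5)
Hits: 5 of 16 references → 5/16 = 0.3125.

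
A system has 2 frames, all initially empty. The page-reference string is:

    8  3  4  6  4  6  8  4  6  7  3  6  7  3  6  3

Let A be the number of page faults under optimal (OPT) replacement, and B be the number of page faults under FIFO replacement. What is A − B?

Under OPT: F F F F . . F . F F F . F . F . → 10 faults.
Under FIFO: F F F F . . F F F F F F F F F . → 13 faults.
A − B = 10 − 13 = -3.

-3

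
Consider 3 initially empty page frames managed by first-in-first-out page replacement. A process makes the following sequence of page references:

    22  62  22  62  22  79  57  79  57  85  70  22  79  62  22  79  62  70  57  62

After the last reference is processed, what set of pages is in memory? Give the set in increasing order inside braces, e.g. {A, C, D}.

{57, 62, 70}

22: fault, frames [22]
62: fault, frames [22, 62]
22: hit
62: hit
22: hit
79: fault, frames [22, 62, 79]
57: fault, evict 22, frames [62, 79, 57]
79: hit
57: hit
85: fault, evict 62, frames [79, 57, 85]
70: fault, evict 79, frames [57, 85, 70]
22: fault, evict 57, frames [85, 70, 22]
79: fault, evict 85, frames [70, 22, 79]
62: fault, evict 70, frames [22, 79, 62]
22: hit
79: hit
62: hit
70: fault, evict 22, frames [79, 62, 70]
57: fault, evict 79, frames [62, 70, 57]
62: hit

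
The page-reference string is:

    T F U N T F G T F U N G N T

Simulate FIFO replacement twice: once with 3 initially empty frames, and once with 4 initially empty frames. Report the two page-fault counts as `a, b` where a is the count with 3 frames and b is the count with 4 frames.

10, 11

3 frames: F F F F F F F . . F F . . F → 10 faults.
4 frames: F F F F . . F F F F F F . F → 11 faults.
11 > 10: adding a frame increased faults — Belady's anomaly.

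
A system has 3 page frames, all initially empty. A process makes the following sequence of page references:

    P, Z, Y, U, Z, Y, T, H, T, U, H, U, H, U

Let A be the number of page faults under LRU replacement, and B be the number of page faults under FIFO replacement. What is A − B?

Under LRU: F F F F . . F F . F . . . . → 7 faults.
Under FIFO: F F F F . . F F . . . . . . → 6 faults.
A − B = 7 − 6 = 1.

1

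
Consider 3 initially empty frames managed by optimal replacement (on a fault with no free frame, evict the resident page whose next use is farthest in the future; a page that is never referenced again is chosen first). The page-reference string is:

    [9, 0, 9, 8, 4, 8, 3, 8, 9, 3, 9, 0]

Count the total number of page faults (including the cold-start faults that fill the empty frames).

6

9: miss, frames {9}
0: miss, frames {9,0}
9: hit
8: miss, frames {9,0,8}
4: miss, evict 0, frames {9,8,4}
8: hit
3: miss, evict 4, frames {9,8,3}
8: hit
9: hit
3: hit
9: hit
0: miss, evict 3, frames {9,8,0}
Page faults: 6.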